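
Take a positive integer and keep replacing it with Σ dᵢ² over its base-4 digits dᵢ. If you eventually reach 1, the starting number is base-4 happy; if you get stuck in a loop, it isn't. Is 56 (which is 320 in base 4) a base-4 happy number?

56 = (3,2,0)_4 → 3² + 2² + 0² = 9 + 4 + 0 = 13
13 = (3,1)_4 → 3² + 1² = 9 + 1 = 10
10 = (2,2)_4 → 2² + 2² = 4 + 4 = 8
8 = (2,0)_4 → 2² + 0² = 4 + 0 = 4
4 = (1,0)_4 → 1² + 0² = 1 + 0 = 1  — reached 1.

base-4 happy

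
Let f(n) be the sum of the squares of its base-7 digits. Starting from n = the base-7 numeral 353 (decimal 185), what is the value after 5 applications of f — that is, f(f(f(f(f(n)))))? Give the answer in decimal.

185 = (3,5,3)_7 → 3² + 5² + 3² = 9 + 25 + 9 = 43
43 = (6,1)_7 → 6² + 1² = 36 + 1 = 37
37 = (5,2)_7 → 5² + 2² = 25 + 4 = 29
29 = (4,1)_7 → 4² + 1² = 16 + 1 = 17
17 = (2,3)_7 → 2² + 3² = 4 + 9 = 13

13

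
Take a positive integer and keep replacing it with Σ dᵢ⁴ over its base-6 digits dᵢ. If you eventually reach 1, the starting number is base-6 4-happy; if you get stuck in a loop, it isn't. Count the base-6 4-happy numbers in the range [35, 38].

35: 35 → 1250 → 1153 → 642 → 1266 → 1251 → 1218 → 1331 → 1251  (repeats 1251)
36: 36 → 1  (reaches 1)
37: 37 → 2 → 16 → 272 → 99 → 353 → 963 → 609 → 978 → 338 → 114 → 82 → 273 → 164 → 353  (repeats 353)
38: 38 → 17 → 641 → 1522 → 259 → 4 → 256 → 258 → 3 → 81 → 98 → 288 → 17  (repeats 17)
base-6 4-happy: 36

1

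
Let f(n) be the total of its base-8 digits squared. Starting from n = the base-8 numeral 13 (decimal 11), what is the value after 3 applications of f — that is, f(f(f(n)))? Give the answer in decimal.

25

11 = (1,3)_8 → 1² + 3² = 10
10 = (1,2)_8 → 1² + 2² = 5
5 = (5)_8 → 5² = 25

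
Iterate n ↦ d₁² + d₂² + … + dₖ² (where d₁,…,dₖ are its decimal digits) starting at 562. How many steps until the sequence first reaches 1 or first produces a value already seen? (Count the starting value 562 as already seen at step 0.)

11

562 → 5² + 6² + 2² = 65
65 → 6² + 5² = 61
61 → 6² + 1² = 37
37 → 3² + 7² = 58
58 → 5² + 8² = 89
89 → 8² + 9² = 145
145 → 1² + 4² + 5² = 42
42 → 4² + 2² = 20
20 → 2² + 0² = 4
4 → 4² = 16
16 → 1² + 6² = 37  — 37 repeats.
That took 11 steps.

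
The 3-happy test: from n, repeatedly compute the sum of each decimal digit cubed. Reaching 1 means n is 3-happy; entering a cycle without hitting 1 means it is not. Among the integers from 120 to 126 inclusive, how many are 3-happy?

120: 120 → 9 → 729 → 1080 → 513 → 153 → 153  (repeats 153)
121: 121 → 10 → 1  (reaches 1)
122: 122 → 17 → 344 → 155 → 251 → 134 → 92 → 737 → 713 → 371 → 371  (repeats 371)
123: 123 → 36 → 243 → 99 → 1458 → 702 → 351 → 153 → 153  (repeats 153)
124: 124 → 73 → 370 → 370  (repeats 370)
125: 125 → 134 → 92 → 737 → 713 → 371 → 371  (repeats 371)
126: 126 → 225 → 141 → 66 → 432 → 99 → 1458 → 702 → 351 → 153 → 153  (repeats 153)
3-happy: 121

1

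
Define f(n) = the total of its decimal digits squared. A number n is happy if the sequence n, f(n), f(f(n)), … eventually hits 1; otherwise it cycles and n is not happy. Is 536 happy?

536 → 5² + 3² + 6² = 25 + 9 + 36 = 70
70 → 7² + 0² = 49 + 0 = 49
49 → 4² + 9² = 16 + 81 = 97
97 → 9² + 7² = 81 + 49 = 130
130 → 1² + 3² + 0² = 1 + 9 + 0 = 10
10 → 1² + 0² = 1 + 0 = 1  — reached 1.

happy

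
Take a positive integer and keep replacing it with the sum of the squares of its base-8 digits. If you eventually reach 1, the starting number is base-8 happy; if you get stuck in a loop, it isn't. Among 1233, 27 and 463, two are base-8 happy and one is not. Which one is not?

1233: 1233 → 18 → 8 → 1  — reaches 1 (base-8 happy)
27: 27 → 18 → 8 → 1  — reaches 1 (base-8 happy)
463: 463 → 99 → 26 → 13 → 26  — repeats 26 (not base-8 happy)

463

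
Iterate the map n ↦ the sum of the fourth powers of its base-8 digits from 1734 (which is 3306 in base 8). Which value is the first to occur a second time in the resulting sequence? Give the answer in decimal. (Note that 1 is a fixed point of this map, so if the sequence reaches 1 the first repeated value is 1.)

1734 = (3,3,0,6)_8 → 3⁴ + 3⁴ + 0⁴ + 6⁴ = 1458
1458 = (2,6,6,2)_8 → 2⁴ + 6⁴ + 6⁴ + 2⁴ = 2624
2624 = (5,1,0,0)_8 → 5⁴ + 1⁴ + 0⁴ + 0⁴ = 626
626 = (1,1,6,2)_8 → 1⁴ + 1⁴ + 6⁴ + 2⁴ = 1314
1314 = (2,4,4,2)_8 → 2⁴ + 4⁴ + 4⁴ + 2⁴ = 544
544 = (1,0,4,0)_8 → 1⁴ + 0⁴ + 4⁴ + 0⁴ = 257
257 = (4,0,1)_8 → 4⁴ + 0⁴ + 1⁴ = 257  — 257 already appeared earlier.

257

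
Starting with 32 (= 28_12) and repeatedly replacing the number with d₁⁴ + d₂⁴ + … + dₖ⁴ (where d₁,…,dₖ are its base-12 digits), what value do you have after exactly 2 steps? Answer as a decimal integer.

32 = (2,8)_12 → 2⁴ + 8⁴ = 16 + 4096 = 4112
4112 = (2,4,6,8)_12 → 2⁴ + 4⁴ + 6⁴ + 8⁴ = 16 + 256 + 1296 + 4096 = 5664

5664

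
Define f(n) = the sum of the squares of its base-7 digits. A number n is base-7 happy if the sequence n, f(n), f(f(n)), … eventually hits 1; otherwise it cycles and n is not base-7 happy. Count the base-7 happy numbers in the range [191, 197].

191: 191 → 49 → 1  — base-7 happy
192: 192 → 54 → 26 → 34 → 52 → 10 → 10  — not base-7 happy
193: 193 → 61 → 27 → 45 → 45  — not base-7 happy
194: 194 → 70 → 10 → 10  — not base-7 happy
195: 195 → 81 → 33 → 41 → 61 → 27 → 45 → 45  — not base-7 happy
196: 196 → 16 → 8 → 2 → 4 → 16  — not base-7 happy
197: 197 → 17 → 13 → 37 → 29 → 17  — not base-7 happy
base-7 happy: 191

1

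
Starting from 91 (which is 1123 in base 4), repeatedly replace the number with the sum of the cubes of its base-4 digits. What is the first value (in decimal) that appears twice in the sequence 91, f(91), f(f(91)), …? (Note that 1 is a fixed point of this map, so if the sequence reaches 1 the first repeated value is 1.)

91 = (1,1,2,3)_4 → 1³ + 1³ + 2³ + 3³ = 37
37 = (2,1,1)_4 → 2³ + 1³ + 1³ = 10
10 = (2,2)_4 → 2³ + 2³ = 16
16 = (1,0,0)_4 → 1³ + 0³ + 0³ = 1  — reached the fixed point 1.
1 → 1, so 1 is the first repeated value.

1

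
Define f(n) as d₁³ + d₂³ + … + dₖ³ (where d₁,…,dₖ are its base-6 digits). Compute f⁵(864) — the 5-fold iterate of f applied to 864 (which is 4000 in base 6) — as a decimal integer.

1

864 = (4,0,0,0)_6 → 4³ + 0³ + 0³ + 0³ = 64
64 = (1,4,4)_6 → 1³ + 4³ + 4³ = 129
129 = (3,3,3)_6 → 3³ + 3³ + 3³ = 81
81 = (2,1,3)_6 → 2³ + 1³ + 3³ = 36
36 = (1,0,0)_6 → 1³ + 0³ + 0³ = 1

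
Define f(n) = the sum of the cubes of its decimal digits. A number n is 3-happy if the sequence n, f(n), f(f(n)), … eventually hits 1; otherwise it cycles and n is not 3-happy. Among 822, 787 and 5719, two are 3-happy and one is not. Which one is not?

822

822: 822 → 528 → 645 → 405 → 189 → 1242 → 81 → 513 → 153 → 153  — repeats 153 (not 3-happy)
787: 787 → 1198 → 1243 → 100 → 1  — reaches 1 (3-happy)
5719: 5719 → 1198 → 1243 → 100 → 1  — reaches 1 (3-happy)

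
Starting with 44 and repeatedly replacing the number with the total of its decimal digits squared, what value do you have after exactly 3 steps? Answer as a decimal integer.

10

44 → 4² + 4² = 32
32 → 3² + 2² = 13
13 → 1² + 3² = 10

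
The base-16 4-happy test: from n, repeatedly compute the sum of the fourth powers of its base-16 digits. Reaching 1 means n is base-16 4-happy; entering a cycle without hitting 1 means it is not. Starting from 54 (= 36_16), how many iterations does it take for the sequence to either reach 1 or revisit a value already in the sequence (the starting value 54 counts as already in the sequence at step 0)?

54 = (3,6)_16 → 3⁴ + 6⁴ = 81 + 1296 = 1377
1377 = (5,6,1)_16 → 5⁴ + 6⁴ + 1⁴ = 625 + 1296 + 1 = 1922
1922 = (7,8,2)_16 → 7⁴ + 8⁴ + 2⁴ = 2401 + 4096 + 16 = 6513
6513 = (1,9,7,1)_16 → 1⁴ + 9⁴ + 7⁴ + 1⁴ = 1 + 6561 + 2401 + 1 = 8964
8964 = (2,3,0,4)_16 → 2⁴ + 3⁴ + 0⁴ + 4⁴ = 16 + 81 + 0 + 256 = 353
353 = (1,6,1)_16 → 1⁴ + 6⁴ + 1⁴ = 1 + 1296 + 1 = 1298
1298 = (5,1,2)_16 → 5⁴ + 1⁴ + 2⁴ = 625 + 1 + 16 = 642
642 = (2,8,2)_16 → 2⁴ + 8⁴ + 2⁴ = 16 + 4096 + 16 = 4128
4128 = (1,0,2,0)_16 → 1⁴ + 0⁴ + 2⁴ + 0⁴ = 1 + 0 + 16 + 0 = 17
17 = (1,1)_16 → 1⁴ + 1⁴ = 1 + 1 = 2
2 = (2)_16 → 2⁴ = 16
16 = (1,0)_16 → 1⁴ + 0⁴ = 1 + 0 = 1  — reached 1.
That took 12 steps.

12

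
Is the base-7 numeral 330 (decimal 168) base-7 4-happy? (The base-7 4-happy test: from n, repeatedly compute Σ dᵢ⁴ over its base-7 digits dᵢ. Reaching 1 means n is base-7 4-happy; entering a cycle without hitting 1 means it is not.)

not base-7 4-happy

168 = (3,3,0)_7 → 3⁴ + 3⁴ + 0⁴ = 81 + 81 + 0 = 162
162 = (3,2,1)_7 → 3⁴ + 2⁴ + 1⁴ = 81 + 16 + 1 = 98
98 = (2,0,0)_7 → 2⁴ + 0⁴ + 0⁴ = 16 + 0 + 0 = 16
16 = (2,2)_7 → 2⁴ + 2⁴ = 16 + 16 = 32
32 = (4,4)_7 → 4⁴ + 4⁴ = 256 + 256 = 512
512 = (1,3,3,1)_7 → 1⁴ + 3⁴ + 3⁴ + 1⁴ = 1 + 81 + 81 + 1 = 164
164 = (3,2,3)_7 → 3⁴ + 2⁴ + 3⁴ = 81 + 16 + 81 = 178
178 = (3,4,3)_7 → 3⁴ + 4⁴ + 3⁴ = 81 + 256 + 81 = 418
418 = (1,1,3,5)_7 → 1⁴ + 1⁴ + 3⁴ + 5⁴ = 1 + 1 + 81 + 625 = 708
708 = (2,0,3,1)_7 → 2⁴ + 0⁴ + 3⁴ + 1⁴ = 16 + 0 + 81 + 1 = 98  — 98 already seen; the sequence cycles without reaching 1.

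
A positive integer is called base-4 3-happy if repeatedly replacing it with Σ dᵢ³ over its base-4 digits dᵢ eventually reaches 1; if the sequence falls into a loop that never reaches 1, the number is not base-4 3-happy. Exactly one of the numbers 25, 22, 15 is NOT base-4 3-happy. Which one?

15

25: 25 → 10 → 16 → 1  — reaches 1 (base-4 3-happy)
22: 22 → 10 → 16 → 1  — reaches 1 (base-4 3-happy)
15: 15 → 54 → 36 → 9 → 9  — repeats 9 (not base-4 3-happy)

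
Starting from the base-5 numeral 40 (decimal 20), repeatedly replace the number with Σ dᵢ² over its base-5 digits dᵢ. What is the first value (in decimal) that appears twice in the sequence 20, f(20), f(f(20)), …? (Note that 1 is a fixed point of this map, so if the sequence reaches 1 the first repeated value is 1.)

16

20 = (4,0)_5 → 4² + 0² = 16 + 0 = 16
16 = (3,1)_5 → 3² + 1² = 9 + 1 = 10
10 = (2,0)_5 → 2² + 0² = 4 + 0 = 4
4 = (4)_5 → 4² = 16  — 16 already appeared earlier.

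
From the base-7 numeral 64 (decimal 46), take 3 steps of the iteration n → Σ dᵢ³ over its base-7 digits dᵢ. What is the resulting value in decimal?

46 = (6,4)_7 → 280
280 = (5,5,0)_7 → 250
250 = (5,0,5)_7 → 250

250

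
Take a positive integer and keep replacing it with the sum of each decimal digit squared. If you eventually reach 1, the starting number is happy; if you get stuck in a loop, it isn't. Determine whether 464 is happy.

464 → 4² + 6² + 4² = 16 + 36 + 16 = 68
68 → 6² + 8² = 36 + 64 = 100
100 → 1² + 0² + 0² = 1 + 0 + 0 = 1  — reached 1.

happy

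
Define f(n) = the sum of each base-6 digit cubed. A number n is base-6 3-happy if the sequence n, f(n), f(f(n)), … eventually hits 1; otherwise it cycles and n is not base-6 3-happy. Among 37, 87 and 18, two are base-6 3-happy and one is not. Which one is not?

37: 37 → 2 → 8 → 9 → 28 → 128 → 62 → 73 → 9  — repeats 9 (not base-6 3-happy)
87: 87 → 43 → 3 → 27 → 91 → 36 → 1  — reaches 1 (base-6 3-happy)
18: 18 → 27 → 91 → 36 → 1  — reaches 1 (base-6 3-happy)

37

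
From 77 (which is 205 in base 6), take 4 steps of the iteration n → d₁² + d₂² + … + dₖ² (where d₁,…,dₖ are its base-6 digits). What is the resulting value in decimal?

77 = (2,0,5)_6 → 2² + 0² + 5² = 29
29 = (4,5)_6 → 4² + 5² = 41
41 = (1,0,5)_6 → 1² + 0² + 5² = 26
26 = (4,2)_6 → 4² + 2² = 20

20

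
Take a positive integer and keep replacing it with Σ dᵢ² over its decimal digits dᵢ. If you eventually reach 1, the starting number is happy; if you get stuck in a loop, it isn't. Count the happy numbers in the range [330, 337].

330: 330 → 18 → 65 → 61 → 37 → 58 → 89 → 145 → 42 → 20 → 4 → 16 → 37  — not happy
331: 331 → 19 → 82 → 68 → 100 → 1  — happy
332: 332 → 22 → 8 → 64 → 52 → 29 → 85 → 89 → 145 → 42 → 20 → 4 → 16 → 37 → 58 → 89  — not happy
333: 333 → 27 → 53 → 34 → 25 → 29 → 85 → 89 → 145 → 42 → 20 → 4 → 16 → 37 → 58 → 89  — not happy
334: 334 → 34 → 25 → 29 → 85 → 89 → 145 → 42 → 20 → 4 → 16 → 37 → 58 → 89  — not happy
335: 335 → 43 → 25 → 29 → 85 → 89 → 145 → 42 → 20 → 4 → 16 → 37 → 58 → 89  — not happy
336: 336 → 54 → 41 → 17 → 50 → 25 → 29 → 85 → 89 → 145 → 42 → 20 → 4 → 16 → 37 → 58 → 89  — not happy
337: 337 → 67 → 85 → 89 → 145 → 42 → 20 → 4 → 16 → 37 → 58 → 89  — not happy
happy: 331

1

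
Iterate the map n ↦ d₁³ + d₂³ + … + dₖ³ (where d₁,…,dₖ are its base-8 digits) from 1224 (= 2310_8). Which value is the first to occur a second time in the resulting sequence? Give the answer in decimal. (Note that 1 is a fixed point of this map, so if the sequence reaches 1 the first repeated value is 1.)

1224 = (2,3,1,0)_8 → 2³ + 3³ + 1³ + 0³ = 8 + 27 + 1 + 0 = 36
36 = (4,4)_8 → 4³ + 4³ = 64 + 64 = 128
128 = (2,0,0)_8 → 2³ + 0³ + 0³ = 8 + 0 + 0 = 8
8 = (1,0)_8 → 1³ + 0³ = 1 + 0 = 1  — reached the fixed point 1.
1 → 1, so 1 is the first repeated value.

1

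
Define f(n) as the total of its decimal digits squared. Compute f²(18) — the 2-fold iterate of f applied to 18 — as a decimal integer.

61

18 → 1² + 8² = 1 + 64 = 65
65 → 6² + 5² = 36 + 25 = 61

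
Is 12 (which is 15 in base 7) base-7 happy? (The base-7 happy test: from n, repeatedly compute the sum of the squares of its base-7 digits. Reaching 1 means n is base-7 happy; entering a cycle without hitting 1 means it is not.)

12 = (1,5)_7 → 26
26 = (3,5)_7 → 34
34 = (4,6)_7 → 52
52 = (1,0,3)_7 → 10
10 = (1,3)_7 → 10  — 10 already seen; the sequence cycles without reaching 1.

not base-7 happy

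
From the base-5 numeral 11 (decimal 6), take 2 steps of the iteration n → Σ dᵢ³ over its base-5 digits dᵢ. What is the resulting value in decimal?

6 = (1,1)_5 → 1³ + 1³ = 1 + 1 = 2
2 = (2)_5 → 2³ = 8

8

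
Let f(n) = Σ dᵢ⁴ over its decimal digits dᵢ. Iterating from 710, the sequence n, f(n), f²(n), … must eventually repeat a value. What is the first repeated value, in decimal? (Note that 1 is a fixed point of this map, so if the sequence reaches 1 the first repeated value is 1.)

710 → 2402
2402 → 288
288 → 8208
8208 → 8208  — 8208 already appeared earlier.

8208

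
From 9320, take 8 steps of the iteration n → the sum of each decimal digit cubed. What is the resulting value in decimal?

371

9320 → 9³ + 3³ + 2³ + 0³ = 729 + 27 + 8 + 0 = 764
764 → 7³ + 6³ + 4³ = 343 + 216 + 64 = 623
623 → 6³ + 2³ + 3³ = 216 + 8 + 27 = 251
251 → 2³ + 5³ + 1³ = 8 + 125 + 1 = 134
134 → 1³ + 3³ + 4³ = 1 + 27 + 64 = 92
92 → 9³ + 2³ = 729 + 8 = 737
737 → 7³ + 3³ + 7³ = 343 + 27 + 343 = 713
713 → 7³ + 1³ + 3³ = 343 + 1 + 27 = 371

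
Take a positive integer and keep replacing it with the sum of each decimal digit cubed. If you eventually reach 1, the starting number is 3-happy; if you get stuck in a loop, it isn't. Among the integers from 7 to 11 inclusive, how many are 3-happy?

7: 7 → 343 → 118 → 514 → 190 → 730 → 370 → 370  (repeats 370)
8: 8 → 512 → 134 → 92 → 737 → 713 → 371 → 371  (repeats 371)
9: 9 → 729 → 1080 → 513 → 153 → 153  (repeats 153)
10: 10 → 1  (reaches 1)
11: 11 → 2 → 8 → 512 → 134 → 92 → 737 → 713 → 371 → 371  (repeats 371)
3-happy: 10

1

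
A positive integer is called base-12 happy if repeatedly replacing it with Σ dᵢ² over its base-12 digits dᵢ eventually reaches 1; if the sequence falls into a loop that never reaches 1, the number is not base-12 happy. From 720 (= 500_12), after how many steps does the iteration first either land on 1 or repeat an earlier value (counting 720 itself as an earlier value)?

720 = (5,0,0)_12 → 5² + 0² + 0² = 25 + 0 + 0 = 25
25 = (2,1)_12 → 2² + 1² = 4 + 1 = 5
5 = (5)_12 → 5² = 25  — 25 repeats.
That took 3 steps.

3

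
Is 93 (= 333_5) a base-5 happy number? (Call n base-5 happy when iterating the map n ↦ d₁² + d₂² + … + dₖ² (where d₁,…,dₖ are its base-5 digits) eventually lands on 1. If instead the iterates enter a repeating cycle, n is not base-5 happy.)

base-5 happy

93 = (3,3,3)_5 → 3² + 3² + 3² = 9 + 9 + 9 = 27
27 = (1,0,2)_5 → 1² + 0² + 2² = 1 + 0 + 4 = 5
5 = (1,0)_5 → 1² + 0² = 1 + 0 = 1  — reached 1.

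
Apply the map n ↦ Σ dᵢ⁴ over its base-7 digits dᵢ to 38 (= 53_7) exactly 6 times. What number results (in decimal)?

2258

38 = (5,3)_7 → 5⁴ + 3⁴ = 706
706 = (2,0,2,6)_7 → 2⁴ + 0⁴ + 2⁴ + 6⁴ = 1328
1328 = (3,6,0,5)_7 → 3⁴ + 6⁴ + 0⁴ + 5⁴ = 2002
2002 = (5,5,6,0)_7 → 5⁴ + 5⁴ + 6⁴ + 0⁴ = 2546
2546 = (1,0,2,6,5)_7 → 1⁴ + 0⁴ + 2⁴ + 6⁴ + 5⁴ = 1938
1938 = (5,4,3,6)_7 → 5⁴ + 4⁴ + 3⁴ + 6⁴ = 2258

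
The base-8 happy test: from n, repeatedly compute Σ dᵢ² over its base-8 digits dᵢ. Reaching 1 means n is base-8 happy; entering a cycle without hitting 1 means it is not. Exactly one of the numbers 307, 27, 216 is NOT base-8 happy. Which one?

307: 307 → 61 → 74 → 6 → 36 → 32 → 16 → 4 → 16  — repeats 16 (not base-8 happy)
27: 27 → 18 → 8 → 1  — reaches 1 (base-8 happy)
216: 216 → 18 → 8 → 1  — reaches 1 (base-8 happy)

307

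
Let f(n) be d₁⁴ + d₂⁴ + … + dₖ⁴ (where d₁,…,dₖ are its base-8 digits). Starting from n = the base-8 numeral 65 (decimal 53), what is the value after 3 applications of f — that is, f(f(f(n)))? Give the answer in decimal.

913

53 = (6,5)_8 → 6⁴ + 5⁴ = 1296 + 625 = 1921
1921 = (3,6,0,1)_8 → 3⁴ + 6⁴ + 0⁴ + 1⁴ = 81 + 1296 + 0 + 1 = 1378
1378 = (2,5,4,2)_8 → 2⁴ + 5⁴ + 4⁴ + 2⁴ = 16 + 625 + 256 + 16 = 913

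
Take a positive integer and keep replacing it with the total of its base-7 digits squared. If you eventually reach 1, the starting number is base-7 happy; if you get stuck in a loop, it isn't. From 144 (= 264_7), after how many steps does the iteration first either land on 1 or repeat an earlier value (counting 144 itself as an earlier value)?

144 = (2,6,4)_7 → 2² + 6² + 4² = 56
56 = (1,1,0)_7 → 1² + 1² + 0² = 2
2 = (2)_7 → 2² = 4
4 = (4)_7 → 4² = 16
16 = (2,2)_7 → 2² + 2² = 8
8 = (1,1)_7 → 1² + 1² = 2  — 2 repeats.
That took 6 steps.

6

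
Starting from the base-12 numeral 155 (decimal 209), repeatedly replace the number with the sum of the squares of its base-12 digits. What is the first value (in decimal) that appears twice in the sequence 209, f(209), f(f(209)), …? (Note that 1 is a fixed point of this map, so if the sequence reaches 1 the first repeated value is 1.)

209 = (1,5,5)_12 → 1² + 5² + 5² = 1 + 25 + 25 = 51
51 = (4,3)_12 → 4² + 3² = 16 + 9 = 25
25 = (2,1)_12 → 2² + 1² = 4 + 1 = 5
5 = (5)_12 → 5² = 25  — 25 already appeared earlier.

25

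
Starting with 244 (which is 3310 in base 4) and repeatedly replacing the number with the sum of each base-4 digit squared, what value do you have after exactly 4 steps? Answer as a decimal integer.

244 = (3,3,1,0)_4 → 19
19 = (1,0,3)_4 → 10
10 = (2,2)_4 → 8
8 = (2,0)_4 → 4

4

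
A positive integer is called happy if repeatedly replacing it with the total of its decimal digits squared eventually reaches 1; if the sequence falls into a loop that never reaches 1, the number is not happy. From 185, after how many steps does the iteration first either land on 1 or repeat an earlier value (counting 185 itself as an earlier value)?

13

185 → 90
90 → 81
81 → 65
65 → 61
61 → 37
37 → 58
58 → 89
89 → 145
145 → 42
42 → 20
20 → 4
4 → 16
16 → 37  — 37 repeats.
That took 13 steps.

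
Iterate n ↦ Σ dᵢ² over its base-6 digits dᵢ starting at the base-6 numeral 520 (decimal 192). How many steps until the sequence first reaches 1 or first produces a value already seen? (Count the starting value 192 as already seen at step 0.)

192 = (5,2,0)_6 → 5² + 2² + 0² = 29
29 = (4,5)_6 → 4² + 5² = 41
41 = (1,0,5)_6 → 1² + 0² + 5² = 26
26 = (4,2)_6 → 4² + 2² = 20
20 = (3,2)_6 → 3² + 2² = 13
13 = (2,1)_6 → 2² + 1² = 5
5 = (5)_6 → 5² = 25
25 = (4,1)_6 → 4² + 1² = 17
17 = (2,5)_6 → 2² + 5² = 29  — 29 repeats.
That took 9 steps.

9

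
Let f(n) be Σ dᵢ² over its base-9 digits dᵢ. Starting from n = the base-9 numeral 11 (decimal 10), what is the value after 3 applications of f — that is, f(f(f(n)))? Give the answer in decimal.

10 = (1,1)_9 → 1² + 1² = 2
2 = (2)_9 → 2² = 4
4 = (4)_9 → 4² = 16

16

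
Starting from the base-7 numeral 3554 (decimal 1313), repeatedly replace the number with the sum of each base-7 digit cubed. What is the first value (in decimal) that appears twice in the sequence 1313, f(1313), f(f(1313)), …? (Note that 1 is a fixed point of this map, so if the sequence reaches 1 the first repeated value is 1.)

341

1313 = (3,5,5,4)_7 → 341
341 = (6,6,5)_7 → 557
557 = (1,4,2,4)_7 → 137
137 = (2,5,4)_7 → 197
197 = (4,0,1)_7 → 65
65 = (1,2,2)_7 → 17
17 = (2,3)_7 → 35
35 = (5,0)_7 → 125
125 = (2,3,6)_7 → 251
251 = (5,0,6)_7 → 341  — 341 already appeared earlier.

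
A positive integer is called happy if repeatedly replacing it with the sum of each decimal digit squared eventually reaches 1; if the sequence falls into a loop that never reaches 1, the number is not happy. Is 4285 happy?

happy

4285 → 4² + 2² + 8² + 5² = 16 + 4 + 64 + 25 = 109
109 → 1² + 0² + 9² = 1 + 0 + 81 = 82
82 → 8² + 2² = 64 + 4 = 68
68 → 6² + 8² = 36 + 64 = 100
100 → 1² + 0² + 0² = 1 + 0 + 0 = 1  — reached 1.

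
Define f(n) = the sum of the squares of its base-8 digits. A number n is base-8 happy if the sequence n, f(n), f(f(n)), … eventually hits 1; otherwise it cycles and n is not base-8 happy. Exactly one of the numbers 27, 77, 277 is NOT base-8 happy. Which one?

277

27: 27 → 18 → 8 → 1  — reaches 1 (base-8 happy)
77: 77 → 27 → 18 → 8 → 1  — reaches 1 (base-8 happy)
277: 277 → 45 → 50 → 40 → 25 → 10 → 5 → 25  — repeats 25 (not base-8 happy)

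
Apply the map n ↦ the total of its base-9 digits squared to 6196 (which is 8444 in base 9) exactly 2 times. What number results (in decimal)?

26

6196 = (8,4,4,4)_9 → 112
112 = (1,3,4)_9 → 26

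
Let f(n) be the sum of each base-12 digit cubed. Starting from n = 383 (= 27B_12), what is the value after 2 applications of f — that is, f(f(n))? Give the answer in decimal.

383 = (2,7,11)_12 → 2³ + 7³ + 11³ = 1682
1682 = (11,8,2)_12 → 11³ + 8³ + 2³ = 1851

1851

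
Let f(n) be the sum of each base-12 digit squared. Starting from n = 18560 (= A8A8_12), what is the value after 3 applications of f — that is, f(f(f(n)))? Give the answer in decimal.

29

18560 = (10,8,10,8)_12 → 328
328 = (2,3,4)_12 → 29
29 = (2,5)_12 → 29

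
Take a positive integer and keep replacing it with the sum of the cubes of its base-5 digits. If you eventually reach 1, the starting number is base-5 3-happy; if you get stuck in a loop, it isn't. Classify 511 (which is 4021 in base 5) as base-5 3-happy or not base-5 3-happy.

511 = (4,0,2,1)_5 → 73
73 = (2,4,3)_5 → 99
99 = (3,4,4)_5 → 155
155 = (1,1,1,0)_5 → 3
3 = (3)_5 → 27
27 = (1,0,2)_5 → 9
9 = (1,4)_5 → 65
65 = (2,3,0)_5 → 35
35 = (1,2,0)_5 → 9  — 9 already seen; the sequence cycles without reaching 1.

not base-5 3-happy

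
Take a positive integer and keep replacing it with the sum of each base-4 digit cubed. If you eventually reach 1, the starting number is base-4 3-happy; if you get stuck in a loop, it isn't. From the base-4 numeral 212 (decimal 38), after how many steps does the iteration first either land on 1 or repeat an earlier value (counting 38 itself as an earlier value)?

38 = (2,1,2)_4 → 2³ + 1³ + 2³ = 17
17 = (1,0,1)_4 → 1³ + 0³ + 1³ = 2
2 = (2)_4 → 2³ = 8
8 = (2,0)_4 → 2³ + 0³ = 8  — 8 repeats.
That took 4 steps.

4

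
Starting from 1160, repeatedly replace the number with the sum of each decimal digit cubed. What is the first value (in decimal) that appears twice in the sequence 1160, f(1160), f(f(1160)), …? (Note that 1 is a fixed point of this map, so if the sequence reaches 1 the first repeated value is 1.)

1160 → 1³ + 1³ + 6³ + 0³ = 218
218 → 2³ + 1³ + 8³ = 521
521 → 5³ + 2³ + 1³ = 134
134 → 1³ + 3³ + 4³ = 92
92 → 9³ + 2³ = 737
737 → 7³ + 3³ + 7³ = 713
713 → 7³ + 1³ + 3³ = 371
371 → 3³ + 7³ + 1³ = 371  — 371 already appeared earlier.

371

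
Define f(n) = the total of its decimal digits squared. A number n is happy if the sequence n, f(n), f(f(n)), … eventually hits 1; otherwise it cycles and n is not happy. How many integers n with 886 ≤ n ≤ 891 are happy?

1

886: 886 → 164 → 53 → 34 → 25 → 29 → 85 → 89 → 145 → 42 → 20 → 4 → 16 → 37 → 58 → 89  — not happy
887: 887 → 177 → 99 → 162 → 41 → 17 → 50 → 25 → 29 → 85 → 89 → 145 → 42 → 20 → 4 → 16 → 37 → 58 → 89  — not happy
888: 888 → 192 → 86 → 100 → 1  — happy
889: 889 → 209 → 85 → 89 → 145 → 42 → 20 → 4 → 16 → 37 → 58 → 89  — not happy
890: 890 → 145 → 42 → 20 → 4 → 16 → 37 → 58 → 89 → 145  — not happy
891: 891 → 146 → 53 → 34 → 25 → 29 → 85 → 89 → 145 → 42 → 20 → 4 → 16 → 37 → 58 → 89  — not happy
happy: 888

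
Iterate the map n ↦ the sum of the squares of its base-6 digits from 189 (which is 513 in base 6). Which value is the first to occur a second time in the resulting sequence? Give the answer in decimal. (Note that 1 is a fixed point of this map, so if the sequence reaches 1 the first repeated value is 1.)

17

189 = (5,1,3)_6 → 35
35 = (5,5)_6 → 50
50 = (1,2,2)_6 → 9
9 = (1,3)_6 → 10
10 = (1,4)_6 → 17
17 = (2,5)_6 → 29
29 = (4,5)_6 → 41
41 = (1,0,5)_6 → 26
26 = (4,2)_6 → 20
20 = (3,2)_6 → 13
13 = (2,1)_6 → 5
5 = (5)_6 → 25
25 = (4,1)_6 → 17  — 17 already appeared earlier.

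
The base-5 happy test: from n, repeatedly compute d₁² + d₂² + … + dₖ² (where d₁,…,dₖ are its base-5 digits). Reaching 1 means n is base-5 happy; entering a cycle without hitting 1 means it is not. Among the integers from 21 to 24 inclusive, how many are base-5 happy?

21: 21 → 17 → 13 → 13  (repeats 13)
22: 22 → 20 → 16 → 10 → 4 → 16  (repeats 16)
23: 23 → 25 → 1  (reaches 1)
24: 24 → 32 → 6 → 2 → 4 → 16 → 10 → 4  (repeats 4)
base-5 happy: 23

1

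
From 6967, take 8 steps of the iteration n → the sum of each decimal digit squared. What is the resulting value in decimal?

6967 → 6² + 9² + 6² + 7² = 202
202 → 2² + 0² + 2² = 8
8 → 8² = 64
64 → 6² + 4² = 52
52 → 5² + 2² = 29
29 → 2² + 9² = 85
85 → 8² + 5² = 89
89 → 8² + 9² = 145

145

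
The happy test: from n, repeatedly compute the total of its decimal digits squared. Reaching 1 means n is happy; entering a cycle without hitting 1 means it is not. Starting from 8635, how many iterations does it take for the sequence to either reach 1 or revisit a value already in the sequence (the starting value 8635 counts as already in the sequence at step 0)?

8635 → 8² + 6² + 3² + 5² = 134
134 → 1² + 3² + 4² = 26
26 → 2² + 6² = 40
40 → 4² + 0² = 16
16 → 1² + 6² = 37
37 → 3² + 7² = 58
58 → 5² + 8² = 89
89 → 8² + 9² = 145
145 → 1² + 4² + 5² = 42
42 → 4² + 2² = 20
20 → 2² + 0² = 4
4 → 4² = 16  — 16 repeats.
That took 12 steps.

12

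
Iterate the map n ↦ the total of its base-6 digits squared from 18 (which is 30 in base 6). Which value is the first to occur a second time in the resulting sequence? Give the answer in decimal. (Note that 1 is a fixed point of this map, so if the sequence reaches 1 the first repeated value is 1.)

17

18 = (3,0)_6 → 3² + 0² = 9 + 0 = 9
9 = (1,3)_6 → 1² + 3² = 1 + 9 = 10
10 = (1,4)_6 → 1² + 4² = 1 + 16 = 17
17 = (2,5)_6 → 2² + 5² = 4 + 25 = 29
29 = (4,5)_6 → 4² + 5² = 16 + 25 = 41
41 = (1,0,5)_6 → 1² + 0² + 5² = 1 + 0 + 25 = 26
26 = (4,2)_6 → 4² + 2² = 16 + 4 = 20
20 = (3,2)_6 → 3² + 2² = 9 + 4 = 13
13 = (2,1)_6 → 2² + 1² = 4 + 1 = 5
5 = (5)_6 → 5² = 25
25 = (4,1)_6 → 4² + 1² = 16 + 1 = 17  — 17 already appeared earlier.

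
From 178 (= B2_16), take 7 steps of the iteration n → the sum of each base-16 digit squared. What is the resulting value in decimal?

169

178 = (11,2)_16 → 11² + 2² = 125
125 = (7,13)_16 → 7² + 13² = 218
218 = (13,10)_16 → 13² + 10² = 269
269 = (1,0,13)_16 → 1² + 0² + 13² = 170
170 = (10,10)_16 → 10² + 10² = 200
200 = (12,8)_16 → 12² + 8² = 208
208 = (13,0)_16 → 13² + 0² = 169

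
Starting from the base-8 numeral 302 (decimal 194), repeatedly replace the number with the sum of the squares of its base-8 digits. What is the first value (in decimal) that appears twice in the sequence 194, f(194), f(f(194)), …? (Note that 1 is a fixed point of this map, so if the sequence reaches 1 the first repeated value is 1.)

194 = (3,0,2)_8 → 3² + 0² + 2² = 9 + 0 + 4 = 13
13 = (1,5)_8 → 1² + 5² = 1 + 25 = 26
26 = (3,2)_8 → 3² + 2² = 9 + 4 = 13  — 13 already appeared earlier.

13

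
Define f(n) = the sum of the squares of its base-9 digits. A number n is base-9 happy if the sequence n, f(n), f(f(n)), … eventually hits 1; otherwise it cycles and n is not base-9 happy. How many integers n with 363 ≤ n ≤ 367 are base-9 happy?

363: 363 → 41 → 41  — not base-9 happy
364: 364 → 48 → 34 → 58 → 52 → 74 → 68 → 74  — not base-9 happy
365: 365 → 57 → 45 → 25 → 53 → 89 → 65 → 53  — not base-9 happy
366: 366 → 68 → 74 → 68  — not base-9 happy
367: 367 → 81 → 1  — base-9 happy
base-9 happy: 367

1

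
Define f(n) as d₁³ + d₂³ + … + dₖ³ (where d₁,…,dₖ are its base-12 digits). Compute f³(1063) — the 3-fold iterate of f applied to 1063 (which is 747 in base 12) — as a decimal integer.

134

1063 = (7,4,7)_12 → 750
750 = (5,2,6)_12 → 349
349 = (2,5,1)_12 → 134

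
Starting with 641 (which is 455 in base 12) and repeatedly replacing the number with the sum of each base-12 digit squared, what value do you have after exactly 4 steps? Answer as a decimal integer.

641 = (4,5,5)_12 → 4² + 5² + 5² = 66
66 = (5,6)_12 → 5² + 6² = 61
61 = (5,1)_12 → 5² + 1² = 26
26 = (2,2)_12 → 2² + 2² = 8

8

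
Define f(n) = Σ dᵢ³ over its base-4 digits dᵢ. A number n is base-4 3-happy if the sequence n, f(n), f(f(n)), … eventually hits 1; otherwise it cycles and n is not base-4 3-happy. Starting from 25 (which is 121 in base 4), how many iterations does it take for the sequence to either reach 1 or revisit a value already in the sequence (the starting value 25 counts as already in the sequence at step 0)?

25 = (1,2,1)_4 → 1³ + 2³ + 1³ = 10
10 = (2,2)_4 → 2³ + 2³ = 16
16 = (1,0,0)_4 → 1³ + 0³ + 0³ = 1  — reached 1.
That took 3 steps.

3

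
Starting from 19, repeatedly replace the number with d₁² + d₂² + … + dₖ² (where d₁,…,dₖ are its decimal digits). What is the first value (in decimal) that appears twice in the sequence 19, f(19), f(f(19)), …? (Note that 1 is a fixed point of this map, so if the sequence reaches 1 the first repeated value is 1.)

19 → 1² + 9² = 1 + 81 = 82
82 → 8² + 2² = 64 + 4 = 68
68 → 6² + 8² = 36 + 64 = 100
100 → 1² + 0² + 0² = 1 + 0 + 0 = 1  — reached the fixed point 1.
1 → 1, so 1 is the first repeated value.

1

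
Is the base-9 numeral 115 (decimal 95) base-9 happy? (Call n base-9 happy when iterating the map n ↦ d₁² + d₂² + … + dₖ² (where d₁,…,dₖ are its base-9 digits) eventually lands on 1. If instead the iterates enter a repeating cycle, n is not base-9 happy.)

base-9 happy

95 = (1,1,5)_9 → 1² + 1² + 5² = 27
27 = (3,0)_9 → 3² + 0² = 9
9 = (1,0)_9 → 1² + 0² = 1  — reached 1.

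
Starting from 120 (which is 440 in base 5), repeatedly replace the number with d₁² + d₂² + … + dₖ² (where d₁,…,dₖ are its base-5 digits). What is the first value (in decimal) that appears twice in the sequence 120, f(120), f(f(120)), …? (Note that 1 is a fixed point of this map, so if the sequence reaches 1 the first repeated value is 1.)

120 = (4,4,0)_5 → 4² + 4² + 0² = 32
32 = (1,1,2)_5 → 1² + 1² + 2² = 6
6 = (1,1)_5 → 1² + 1² = 2
2 = (2)_5 → 2² = 4
4 = (4)_5 → 4² = 16
16 = (3,1)_5 → 3² + 1² = 10
10 = (2,0)_5 → 2² + 0² = 4  — 4 already appeared earlier.

4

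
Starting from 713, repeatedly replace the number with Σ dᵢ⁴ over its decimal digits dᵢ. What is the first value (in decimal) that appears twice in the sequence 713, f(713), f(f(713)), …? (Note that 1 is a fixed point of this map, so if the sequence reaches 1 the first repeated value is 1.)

713 → 7⁴ + 1⁴ + 3⁴ = 2483
2483 → 2⁴ + 4⁴ + 8⁴ + 3⁴ = 4449
4449 → 4⁴ + 4⁴ + 4⁴ + 9⁴ = 7329
7329 → 7⁴ + 3⁴ + 2⁴ + 9⁴ = 9059
9059 → 9⁴ + 0⁴ + 5⁴ + 9⁴ = 13747
13747 → 1⁴ + 3⁴ + 7⁴ + 4⁴ + 7⁴ = 5140
5140 → 5⁴ + 1⁴ + 4⁴ + 0⁴ = 882
882 → 8⁴ + 8⁴ + 2⁴ = 8208
8208 → 8⁴ + 2⁴ + 0⁴ + 8⁴ = 8208  — 8208 already appeared earlier.

8208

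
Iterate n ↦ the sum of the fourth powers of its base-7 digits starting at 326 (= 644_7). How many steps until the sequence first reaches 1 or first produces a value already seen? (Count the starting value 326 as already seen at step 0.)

4

326 = (6,4,4)_7 → 1808
1808 = (5,1,6,2)_7 → 1938
1938 = (5,4,3,6)_7 → 2258
2258 = (6,4,0,4)_7 → 1808  — 1808 repeats.
That took 4 steps.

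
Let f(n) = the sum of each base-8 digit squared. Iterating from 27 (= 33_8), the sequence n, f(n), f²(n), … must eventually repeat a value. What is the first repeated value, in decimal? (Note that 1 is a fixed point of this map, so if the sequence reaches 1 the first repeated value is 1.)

27 = (3,3)_8 → 3² + 3² = 9 + 9 = 18
18 = (2,2)_8 → 2² + 2² = 4 + 4 = 8
8 = (1,0)_8 → 1² + 0² = 1 + 0 = 1  — reached the fixed point 1.
1 → 1, so 1 is the first repeated value.

1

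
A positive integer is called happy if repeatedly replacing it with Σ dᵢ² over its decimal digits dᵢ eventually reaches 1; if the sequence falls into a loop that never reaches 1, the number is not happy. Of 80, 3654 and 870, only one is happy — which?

3654

80: 80 → 64 → 52 → 29 → 85 → 89 → 145 → 42 → 20 → 4 → 16 → 37 → 58 → 89  — repeats 89 (not happy)
3654: 3654 → 86 → 100 → 1  — reaches 1 (happy)
870: 870 → 113 → 11 → 2 → 4 → 16 → 37 → 58 → 89 → 145 → 42 → 20 → 4  — repeats 4 (not happy)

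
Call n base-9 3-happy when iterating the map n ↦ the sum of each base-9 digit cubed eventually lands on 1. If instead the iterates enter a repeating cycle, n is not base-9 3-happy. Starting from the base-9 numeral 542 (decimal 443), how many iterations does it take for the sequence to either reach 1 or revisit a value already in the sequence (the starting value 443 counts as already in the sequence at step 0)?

5

443 = (5,4,2)_9 → 5³ + 4³ + 2³ = 125 + 64 + 8 = 197
197 = (2,3,8)_9 → 2³ + 3³ + 8³ = 8 + 27 + 512 = 547
547 = (6,6,7)_9 → 6³ + 6³ + 7³ = 216 + 216 + 343 = 775
775 = (1,0,5,1)_9 → 1³ + 0³ + 5³ + 1³ = 1 + 0 + 125 + 1 = 127
127 = (1,5,1)_9 → 1³ + 5³ + 1³ = 1 + 125 + 1 = 127  — 127 repeats.
That took 5 steps.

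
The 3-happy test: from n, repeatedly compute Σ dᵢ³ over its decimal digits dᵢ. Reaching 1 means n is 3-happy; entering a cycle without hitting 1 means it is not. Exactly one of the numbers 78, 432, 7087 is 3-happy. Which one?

78: 78 → 855 → 762 → 567 → 684 → 792 → 1080 → 513 → 153 → 153  — repeats 153 (not 3-happy)
432: 432 → 99 → 1458 → 702 → 351 → 153 → 153  — repeats 153 (not 3-happy)
7087: 7087 → 1198 → 1243 → 100 → 1  — reaches 1 (3-happy)

7087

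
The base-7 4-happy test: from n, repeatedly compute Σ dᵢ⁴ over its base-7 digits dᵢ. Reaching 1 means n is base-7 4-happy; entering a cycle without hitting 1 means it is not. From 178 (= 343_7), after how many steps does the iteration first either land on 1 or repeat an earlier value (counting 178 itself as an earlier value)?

8

178 = (3,4,3)_7 → 3⁴ + 4⁴ + 3⁴ = 418
418 = (1,1,3,5)_7 → 1⁴ + 1⁴ + 3⁴ + 5⁴ = 708
708 = (2,0,3,1)_7 → 2⁴ + 0⁴ + 3⁴ + 1⁴ = 98
98 = (2,0,0)_7 → 2⁴ + 0⁴ + 0⁴ = 16
16 = (2,2)_7 → 2⁴ + 2⁴ = 32
32 = (4,4)_7 → 4⁴ + 4⁴ = 512
512 = (1,3,3,1)_7 → 1⁴ + 3⁴ + 3⁴ + 1⁴ = 164
164 = (3,2,3)_7 → 3⁴ + 2⁴ + 3⁴ = 178  — 178 repeats.
That took 8 steps.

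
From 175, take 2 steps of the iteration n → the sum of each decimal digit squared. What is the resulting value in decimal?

74

175 → 1² + 7² + 5² = 75
75 → 7² + 5² = 74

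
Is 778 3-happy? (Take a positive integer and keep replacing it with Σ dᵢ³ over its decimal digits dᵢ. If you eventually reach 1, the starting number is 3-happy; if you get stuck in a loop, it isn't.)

3-happy

778 → 7³ + 7³ + 8³ = 343 + 343 + 512 = 1198
1198 → 1³ + 1³ + 9³ + 8³ = 1 + 1 + 729 + 512 = 1243
1243 → 1³ + 2³ + 4³ + 3³ = 1 + 8 + 64 + 27 = 100
100 → 1³ + 0³ + 0³ = 1 + 0 + 0 = 1  — reached 1.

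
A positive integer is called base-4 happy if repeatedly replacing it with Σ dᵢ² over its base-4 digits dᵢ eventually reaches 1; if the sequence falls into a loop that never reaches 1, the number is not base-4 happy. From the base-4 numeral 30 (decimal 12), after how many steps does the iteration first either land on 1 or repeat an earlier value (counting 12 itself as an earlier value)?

5

12 = (3,0)_4 → 3² + 0² = 9
9 = (2,1)_4 → 2² + 1² = 5
5 = (1,1)_4 → 1² + 1² = 2
2 = (2)_4 → 2² = 4
4 = (1,0)_4 → 1² + 0² = 1  — reached 1.
That took 5 steps.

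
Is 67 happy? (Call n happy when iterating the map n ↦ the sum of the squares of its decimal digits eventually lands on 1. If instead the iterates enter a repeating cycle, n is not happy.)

not happy

67 → 6² + 7² = 36 + 49 = 85
85 → 8² + 5² = 64 + 25 = 89
89 → 8² + 9² = 64 + 81 = 145
145 → 1² + 4² + 5² = 1 + 16 + 25 = 42
42 → 4² + 2² = 16 + 4 = 20
20 → 2² + 0² = 4 + 0 = 4
4 → 4² = 16
16 → 1² + 6² = 1 + 36 = 37
37 → 3² + 7² = 9 + 49 = 58
58 → 5² + 8² = 25 + 64 = 89  — 89 already seen; the sequence cycles without reaching 1.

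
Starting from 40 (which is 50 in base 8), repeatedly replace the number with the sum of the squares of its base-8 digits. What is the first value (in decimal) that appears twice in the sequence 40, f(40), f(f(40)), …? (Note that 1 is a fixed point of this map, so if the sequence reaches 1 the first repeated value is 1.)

40 = (5,0)_8 → 5² + 0² = 25
25 = (3,1)_8 → 3² + 1² = 10
10 = (1,2)_8 → 1² + 2² = 5
5 = (5)_8 → 5² = 25  — 25 already appeared earlier.

25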